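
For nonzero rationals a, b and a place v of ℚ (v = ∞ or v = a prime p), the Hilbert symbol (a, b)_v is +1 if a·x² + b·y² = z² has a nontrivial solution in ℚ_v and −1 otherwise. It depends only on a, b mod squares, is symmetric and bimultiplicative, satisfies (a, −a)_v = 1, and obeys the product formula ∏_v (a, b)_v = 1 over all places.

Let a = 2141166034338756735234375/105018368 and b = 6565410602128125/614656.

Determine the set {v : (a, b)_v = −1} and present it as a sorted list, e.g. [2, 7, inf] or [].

[5, 7, 13, 23]

(a, b) ≡ (115115, 5) mod (ℚ^×)²; places V = {2, 3, 5, 7, 11, 13, 23, ∞}.
(a,b)_5: α=7, u≡2; β=5, v≡1 (mod 5); (2|5)=-1, (1|5)=+1; sign (−1)^0·-1^5·+1^7 = -1.
(a,b)_13: α=-1, u≡8; β=0, v≡11 (mod 13); (8|13)=-1, (11|13)=-1; sign (−1)^0·-1^0·-1^-1 = -1.
(a,b)_23: α=-1, u≡10; β=0, v≡5 (mod 23); (10|23)=-1, (5|23)=-1; sign (−1)^0·-1^0·-1^-1 = -1.
(a,b)_∞: sgn(115115)=+, sgn(5)=+, so +1.
(a,b)_11: α=15, u≡1; β=10, v≡9 (mod 11); (1|11)=+1, (9|11)=+1; sign (−1)^0·+1^10·+1^15 = +1.
(a,b)_2: α=-10, β=-8; u≡3, v≡5 (mod 8); ε(u)ε(v)=1·0, αω(v)=-10·1, βω(u)=-8·1; sum ≡ 0  ⇒  +1.
(a,b)_3: α=8, u≡2; β=4, v≡2 (mod 3); (2|3)=-1, (2|3)=-1; sign (−1)^0·-1^4·-1^8 = +1.
(a,b)_7: α=-3, u≡1; β=-4, v≡5 (mod 7); (1|7)=+1, (5|7)=-1; sign (−1)^0·+1^-4·-1^-3 = -1.
(115115, 5 / ℚ) ramifies at {5, 7, 13, 23}: a division algebra.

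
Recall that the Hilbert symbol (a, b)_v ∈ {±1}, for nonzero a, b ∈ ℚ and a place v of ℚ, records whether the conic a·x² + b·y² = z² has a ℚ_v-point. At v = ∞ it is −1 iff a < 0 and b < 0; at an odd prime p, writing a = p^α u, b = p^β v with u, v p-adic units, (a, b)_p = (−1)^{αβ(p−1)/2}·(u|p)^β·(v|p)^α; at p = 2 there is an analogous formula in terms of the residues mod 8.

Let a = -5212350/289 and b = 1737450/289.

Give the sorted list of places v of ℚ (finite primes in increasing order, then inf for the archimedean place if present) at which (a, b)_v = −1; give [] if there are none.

[2, 3]

Mod squares: a ≡ -286, b ≡ 858. Check v ∈ {∞, 2, 3, 5, 11, 13, 17}.
v=13: a=13^1·(≡3), b=13^1·(≡12) mod 13; (3|13)=+1, (12|13)=+1; (−1)^{1·1·6}·(+1)^1·(+1)^1 = +1.
v=∞: -286 < 0 and 858 > 0  ⇒  (a,b)_∞ = +1.
v=17: a=17^-2·(≡3), b=17^-2·(≡16) mod 17; (3|17)=-1, (16|17)=+1; (−1)^{-2·-2·8}·(-1)^-2·(+1)^-2 = +1.
v=5: a=5^2·(≡4), b=5^2·(≡2) mod 5; (4|5)=+1, (2|5)=-1; (−1)^{2·2·2}·(+1)^2·(-1)^2 = +1.
v=11: a=11^1·(≡10), b=11^1·(≡4) mod 11; (10|11)=-1, (4|11)=+1; (−1)^{1·1·5}·(-1)^1·(+1)^1 = +1.
v=3: a=3^6·(≡2), b=3^5·(≡1) mod 3; (2|3)=-1, (1|3)=+1; (−1)^{6·5·1}·(-1)^5·(+1)^6 = -1.
v=2: v_2(a)=1, v_2(b)=1; units ≡ 1, 5 (mod 8); ε·ε+αω+βω = 0·0+1·1+1·0 ≡ 1  ⇒  (a,b)_2 = -1.
|Ram(-286, 858)| = 2, even; anisotropic at {2, 3}.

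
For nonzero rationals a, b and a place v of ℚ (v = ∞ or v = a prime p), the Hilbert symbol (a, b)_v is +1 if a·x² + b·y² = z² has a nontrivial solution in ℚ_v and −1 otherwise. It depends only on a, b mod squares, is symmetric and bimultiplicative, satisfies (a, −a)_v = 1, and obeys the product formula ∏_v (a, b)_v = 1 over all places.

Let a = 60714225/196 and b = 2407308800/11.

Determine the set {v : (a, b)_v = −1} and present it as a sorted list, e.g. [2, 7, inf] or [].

[13, 23]

(a, b) ≡ (269841, 4137562) mod (ℚ^×)²; places V = {2, 3, 5, 7, 11, 13, 17, 23, 37, ∞}.
(a,b)_2: α=-2, β=9; u≡1, v≡5 (mod 8); ε(u)ε(v)=0·0, αω(v)=-2·1, βω(u)=9·0; sum ≡ 0  ⇒  +1.
(a,b)_11: α=1, u≡3; β=-1, v≡6 (mod 11); (3|11)=+1, (6|11)=-1; sign (−1)^1·+1^-1·-1^1 = +1.
(a,b)_5: α=2, u≡4; β=2, v≡2 (mod 5); (4|5)=+1, (2|5)=-1; sign (−1)^0·+1^2·-1^2 = +1.
(a,b)_∞: sgn(269841)=+, sgn(4137562)=+, so +1.
(a,b)_3: α=3, u≡1; β=0, v≡1 (mod 3); (1|3)=+1, (1|3)=+1; sign (−1)^0·+1^0·+1^3 = +1.
(a,b)_13: α=1, u≡10; β=1, v≡8 (mod 13); (10|13)=+1, (8|13)=-1; sign (−1)^0·+1^1·-1^1 = -1.
(a,b)_17: α=1, u≡11; β=1, v≡5 (mod 17); (11|17)=-1, (5|17)=-1; sign (−1)^0·-1^1·-1^1 = +1.
(a,b)_7: α=-2, u≡3; β=0, v≡2 (mod 7); (3|7)=-1, (2|7)=+1; sign (−1)^0·-1^0·+1^-2 = +1.
(a,b)_37: α=1, u≡28; β=1, v≡21 (mod 37); (28|37)=+1, (21|37)=+1; sign (−1)^0·+1^1·+1^1 = +1.
(a,b)_23: α=0, u≡19; β=1, v≡11 (mod 23); (19|23)=-1, (11|23)=-1; sign (−1)^0·-1^1·-1^0 = -1.
Ram(269841, 4137562) = {13, 23}; no ℚ_13-point on the conic.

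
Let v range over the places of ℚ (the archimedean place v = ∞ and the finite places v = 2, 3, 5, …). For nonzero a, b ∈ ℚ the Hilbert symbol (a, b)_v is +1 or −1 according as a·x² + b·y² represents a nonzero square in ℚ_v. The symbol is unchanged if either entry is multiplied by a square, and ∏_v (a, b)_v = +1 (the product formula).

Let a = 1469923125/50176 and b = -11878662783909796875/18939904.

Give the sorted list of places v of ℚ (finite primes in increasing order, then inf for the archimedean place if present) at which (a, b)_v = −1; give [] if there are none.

[3, 11]

Mod squares: a ≡ 19437, b ≡ -3. Check v ∈ {∞, 2, 3, 5, 7, 11, 13, 17, 19, 31}.
v=31: a=31^1·(≡20), b=31^2·(≡18) mod 31; (20|31)=+1, (18|31)=+1; (−1)^{1·2·15}·(+1)^2·(+1)^1 = +1.
v=11: a=11^3·(≡6), b=11^2·(≡10) mod 11; (6|11)=-1, (10|11)=-1; (−1)^{3·2·5}·(-1)^2·(-1)^3 = -1.
v=5: a=5^4·(≡2), b=5^6·(≡2) mod 5; (2|5)=-1, (2|5)=-1; (−1)^{4·6·2}·(-1)^6·(-1)^4 = +1.
v=19: a=19^1·(≡5), b=19^2·(≡4) mod 19; (5|19)=+1, (4|19)=+1; (−1)^{1·2·9}·(+1)^2·(+1)^1 = +1.
v=17: a=17^0·(≡6), b=17^-2·(≡11) mod 17; (6|17)=-1, (11|17)=-1; (−1)^{0·-2·8}·(-1)^-2·(-1)^0 = +1.
v=3: a=3^1·(≡2), b=3^7·(≡2) mod 3; (2|3)=-1, (2|3)=-1; (−1)^{1·7·1}·(-1)^7·(-1)^1 = -1.
v=13: a=13^0·(≡11), b=13^2·(≡1) mod 13; (11|13)=-1, (1|13)=+1; (−1)^{0·2·6}·(-1)^2·(+1)^0 = +1.
v=∞: 19437 > 0 and -3 < 0  ⇒  (a,b)_∞ = +1.
v=7: a=7^-2·(≡3), b=7^2·(≡2) mod 7; (3|7)=-1, (2|7)=+1; (−1)^{-2·2·3}·(-1)^2·(+1)^-2 = +1.
v=2: v_2(a)=-10, v_2(b)=-16; units ≡ 5, 5 (mod 8); ε·ε+αω+βω = 0·0+-10·1+-16·1 ≡ 0  ⇒  (a,b)_2 = +1.
Ram(19437, -3) = {3, 11}; no ℚ_3-point on the conic.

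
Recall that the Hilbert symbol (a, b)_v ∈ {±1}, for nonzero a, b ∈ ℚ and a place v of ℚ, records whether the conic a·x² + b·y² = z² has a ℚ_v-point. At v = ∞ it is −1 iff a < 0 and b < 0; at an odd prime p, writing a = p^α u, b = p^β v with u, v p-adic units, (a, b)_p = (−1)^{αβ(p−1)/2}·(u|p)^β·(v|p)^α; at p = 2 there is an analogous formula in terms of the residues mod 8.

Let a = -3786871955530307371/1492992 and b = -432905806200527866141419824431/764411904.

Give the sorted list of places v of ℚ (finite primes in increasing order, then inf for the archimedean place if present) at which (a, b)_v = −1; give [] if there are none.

(a, b) ≡ (-6902, -676039) mod (ℚ^×)²; places V = {2, 3, 7, 13, 17, 19, 23, 29, ∞}.
(a,b)_13: α=2, u≡3; β=3, v≡4 (mod 13); (3|13)=+1, (4|13)=+1; sign (−1)^0·+1^3·+1^2 = +1.
(a,b)_2: α=-11, β=-20; u≡5, v≡1 (mod 8); ε(u)ε(v)=0·0, αω(v)=-11·0, βω(u)=-20·1; sum ≡ 0  ⇒  +1.
(a,b)_19: α=2, u≡13; β=3, v≡17 (mod 19); (13|19)=-1, (17|19)=+1; sign (−1)^0·-1^3·+1^2 = -1.
(a,b)_3: α=-6, u≡1; β=-6, v≡2 (mod 3); (1|3)=+1, (2|3)=-1; sign (−1)^0·+1^-6·-1^-6 = +1.
(a,b)_23: α=2, u≡21; β=3, v≡1 (mod 23); (21|23)=-1, (1|23)=+1; sign (−1)^0·-1^3·+1^2 = -1.
(a,b)_∞: sgn(-6902)=−, sgn(-676039)=−, so -1.
(a,b)_7: α=7, u≡4; β=11, v≡4 (mod 7); (4|7)=+1, (4|7)=+1; sign (−1)^1·+1^11·+1^7 = -1.
(a,b)_17: α=3, u≡13; β=5, v≡1 (mod 17); (13|17)=+1, (1|17)=+1; sign (−1)^0·+1^5·+1^3 = +1.
(a,b)_29: α=1, u≡13; β=2, v≡6 (mod 29); (13|29)=+1, (6|29)=+1; sign (−1)^0·+1^2·+1^1 = +1.
Ram(-6902, -676039) = {7, 19, 23, ∞}; no ℚ_7-point on the conic.

[7, 19, 23, inf]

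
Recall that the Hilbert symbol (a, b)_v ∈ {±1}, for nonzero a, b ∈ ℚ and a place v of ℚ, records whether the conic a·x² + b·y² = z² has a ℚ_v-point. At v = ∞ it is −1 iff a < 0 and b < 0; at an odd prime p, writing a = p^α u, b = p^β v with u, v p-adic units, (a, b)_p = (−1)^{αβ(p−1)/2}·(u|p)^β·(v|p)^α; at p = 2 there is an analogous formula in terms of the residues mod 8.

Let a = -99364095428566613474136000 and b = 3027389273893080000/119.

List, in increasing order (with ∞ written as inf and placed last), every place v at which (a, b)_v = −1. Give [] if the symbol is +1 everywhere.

[5, 7, 19, 41]

Mod squares: a ≡ -256215, b ≡ 3429937. Check v ∈ {∞, 2, 3, 5, 7, 17, 19, 29, 31, 37, 41}.
v=5: a=5^3·(≡2), b=5^4·(≡2) mod 5; (2|5)=-1, (2|5)=-1; (−1)^{3·4·2}·(-1)^4·(-1)^3 = -1.
v=19: a=19^5·(≡1), b=19^3·(≡16) mod 19; (1|19)=+1, (16|19)=+1; (−1)^{5·3·9}·(+1)^3·(+1)^5 = -1.
v=2: v_2(a)=6, v_2(b)=6; units ≡ 1, 1 (mod 8); ε·ε+αω+βω = 0·0+6·0+6·0 ≡ 0  ⇒  (a,b)_2 = +1.
v=29: a=29^3·(≡26), b=29^2·(≡22) mod 29; (26|29)=-1, (22|29)=+1; (−1)^{3·2·14}·(-1)^2·(+1)^3 = +1.
v=7: a=7^0·(≡6), b=7^-1·(≡3) mod 7; (6|7)=-1, (3|7)=-1; (−1)^{0·-1·3}·(-1)^-1·(-1)^0 = -1.
v=37: a=37^2·(≡12), b=37^1·(≡3) mod 37; (12|37)=+1, (3|37)=+1; (−1)^{2·1·18}·(+1)^1·(+1)^2 = +1.
v=41: a=41^2·(≡13), b=41^1·(≡28) mod 41; (13|41)=-1, (28|41)=-1; (−1)^{2·1·20}·(-1)^1·(-1)^2 = -1.
v=3: a=3^1·(≡2), b=3^2·(≡1) mod 3; (2|3)=-1, (1|3)=+1; (−1)^{1·2·1}·(-1)^2·(+1)^1 = +1.
v=31: a=31^3·(≡30), b=31^2·(≡5) mod 31; (30|31)=-1, (5|31)=+1; (−1)^{3·2·15}·(-1)^2·(+1)^3 = +1.
v=∞: -256215 < 0 and 3429937 > 0  ⇒  (a,b)_∞ = +1.
v=17: a=17^0·(≡4), b=17^-1·(≡3) mod 17; (4|17)=+1, (3|17)=-1; (−1)^{0·-1·8}·(+1)^-1·(-1)^0 = +1.
|Ram(-256215, 3429937)| = 4, even; anisotropic at {5, 7, 19, 41}.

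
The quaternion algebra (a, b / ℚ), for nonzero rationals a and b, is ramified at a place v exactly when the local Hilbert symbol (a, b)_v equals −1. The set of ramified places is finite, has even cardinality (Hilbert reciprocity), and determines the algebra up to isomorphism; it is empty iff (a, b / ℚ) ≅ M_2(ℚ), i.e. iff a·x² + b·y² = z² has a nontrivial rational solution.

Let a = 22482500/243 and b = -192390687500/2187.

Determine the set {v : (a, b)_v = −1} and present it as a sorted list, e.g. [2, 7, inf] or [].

[2, 11]

(a, b) ≡ (51, -33) mod (ℚ^×)²; places V = {2, 3, 5, 11, 17, 23, ∞}.
(a,b)_17: α=1, u≡14; β=0, v≡2 (mod 17); (14|17)=-1, (2|17)=+1; sign (−1)^0·-1^0·+1^1 = +1.
(a,b)_5: α=4, u≡4; β=6, v≡3 (mod 5); (4|5)=+1, (3|5)=-1; sign (−1)^0·+1^6·-1^4 = +1.
(a,b)_2: α=2, β=2; u≡3, v≡7 (mod 8); ε(u)ε(v)=1·1, αω(v)=2·0, βω(u)=2·1; sum ≡ 1  ⇒  -1.
(a,b)_3: α=-5, u≡2; β=-7, v≡1 (mod 3); (2|3)=-1, (1|3)=+1; sign (−1)^1·-1^-7·+1^-5 = +1.
(a,b)_11: α=0, u≡7; β=1, v≡10 (mod 11); (7|11)=-1, (10|11)=-1; sign (−1)^0·-1^1·-1^0 = -1.
(a,b)_23: α=2, u≡5; β=4, v≡8 (mod 23); (5|23)=-1, (8|23)=+1; sign (−1)^0·-1^4·+1^2 = +1.
(a,b)_∞: sgn(51)=+, sgn(-33)=−, so +1.
Ram(51, -33) = {2, 11}; no ℚ_2-point on the conic.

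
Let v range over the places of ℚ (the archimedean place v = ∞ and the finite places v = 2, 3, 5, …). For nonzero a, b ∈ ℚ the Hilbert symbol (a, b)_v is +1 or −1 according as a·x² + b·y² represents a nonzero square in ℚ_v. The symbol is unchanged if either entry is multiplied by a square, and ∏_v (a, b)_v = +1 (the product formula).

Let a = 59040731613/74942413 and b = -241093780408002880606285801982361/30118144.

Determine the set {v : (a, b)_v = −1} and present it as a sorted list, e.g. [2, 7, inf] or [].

[13, 23, 37, 41]

Mod squares: a ≡ 962481, b ≡ -17146569. Check v ∈ {∞, 2, 3, 7, 11, 13, 19, 23, 29, 37, 41, 47}.
v=37: a=37^1·(≡29), b=37^4·(≡8) mod 37; (29|37)=-1, (8|37)=-1; (−1)^{1·4·18}·(-1)^4·(-1)^1 = -1.
v=∞: 962481 > 0 and -17146569 < 0  ⇒  (a,b)_∞ = +1.
v=2: v_2(a)=0, v_2(b)=-8; units ≡ 1, 7 (mod 8); ε·ε+αω+βω = 0·1+0·0+-8·0 ≡ 0  ⇒  (a,b)_2 = +1.
v=11: a=11^0·(≡4), b=11^3·(≡5) mod 11; (4|11)=+1, (5|11)=+1; (−1)^{0·3·5}·(+1)^3·(+1)^0 = +1.
v=19: a=19^2·(≡16), b=19^1·(≡17) mod 19; (16|19)=+1, (17|19)=+1; (−1)^{2·1·9}·(+1)^1·(+1)^2 = +1.
v=13: a=13^-1·(≡2), b=13^4·(≡5) mod 13; (2|13)=-1, (5|13)=-1; (−1)^{-1·4·6}·(-1)^4·(-1)^-1 = -1.
v=23: a=23^1·(≡17), b=23^3·(≡21) mod 23; (17|23)=-1, (21|23)=-1; (−1)^{1·3·11}·(-1)^3·(-1)^1 = -1.
v=29: a=29^1·(≡9), b=29^3·(≡5) mod 29; (9|29)=+1, (5|29)=+1; (−1)^{1·3·14}·(+1)^3·(+1)^1 = +1.
v=47: a=47^2·(≡38), b=47^4·(≡24) mod 47; (38|47)=-1, (24|47)=+1; (−1)^{2·4·23}·(-1)^4·(+1)^2 = +1.
v=41: a=41^0·(≡29), b=41^1·(≡23) mod 41; (29|41)=-1, (23|41)=+1; (−1)^{0·1·20}·(-1)^1·(+1)^0 = -1.
v=3: a=3^1·(≡1), b=3^1·(≡2) mod 3; (1|3)=+1, (2|3)=-1; (−1)^{1·1·1}·(+1)^1·(-1)^1 = +1.
v=7: a=7^-8·(≡4), b=7^-6·(≡1) mod 7; (4|7)=+1, (1|7)=+1; (−1)^{-8·-6·3}·(+1)^-6·(+1)^-8 = +1.
(962481, -17146569 / ℚ) ramifies at {13, 23, 37, 41}: a division algebra.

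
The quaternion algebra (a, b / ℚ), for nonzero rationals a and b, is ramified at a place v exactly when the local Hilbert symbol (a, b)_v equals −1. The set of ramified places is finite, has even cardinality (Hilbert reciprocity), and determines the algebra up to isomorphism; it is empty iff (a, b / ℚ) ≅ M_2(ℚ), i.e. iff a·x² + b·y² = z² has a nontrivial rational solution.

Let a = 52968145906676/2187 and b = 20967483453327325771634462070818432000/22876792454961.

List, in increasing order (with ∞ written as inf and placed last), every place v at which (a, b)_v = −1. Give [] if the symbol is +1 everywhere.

[3, 5, 7, 13]

Mod squares: a ≡ 663, b ≡ 6545. Check v ∈ {∞, 2, 3, 5, 7, 11, 13, 17}.
v=11: a=11^4·(≡9), b=11^11·(≡3) mod 11; (9|11)=+1, (3|11)=+1; (−1)^{4·11·5}·(+1)^11·(+1)^4 = +1.
v=2: v_2(a)=2, v_2(b)=10; units ≡ 7, 1 (mod 8); ε·ε+αω+βω = 1·0+2·0+10·0 ≡ 0  ⇒  (a,b)_2 = +1.
v=3: a=3^-7·(≡2), b=3^-28·(≡2) mod 3; (2|3)=-1, (2|3)=-1; (−1)^{-7·-28·1}·(-1)^-28·(-1)^-7 = -1.
v=13: a=13^1·(≡10), b=13^2·(≡2) mod 13; (10|13)=+1, (2|13)=-1; (−1)^{1·2·6}·(+1)^2·(-1)^1 = -1.
v=∞: 663 > 0 and 6545 > 0  ⇒  (a,b)_∞ = +1.
v=17: a=17^5·(≡7), b=17^13·(≡5) mod 17; (7|17)=-1, (5|17)=-1; (−1)^{5·13·8}·(-1)^13·(-1)^5 = +1.
v=7: a=7^2·(≡6), b=7^3·(≡4) mod 7; (6|7)=-1, (4|7)=+1; (−1)^{2·3·3}·(-1)^3·(+1)^2 = -1.
v=5: a=5^0·(≡3), b=5^3·(≡1) mod 5; (3|5)=-1, (1|5)=+1; (−1)^{0·3·2}·(-1)^3·(+1)^0 = -1.
|Ram(663, 6545)| = 4, even; anisotropic at {3, 5, 7, 13}.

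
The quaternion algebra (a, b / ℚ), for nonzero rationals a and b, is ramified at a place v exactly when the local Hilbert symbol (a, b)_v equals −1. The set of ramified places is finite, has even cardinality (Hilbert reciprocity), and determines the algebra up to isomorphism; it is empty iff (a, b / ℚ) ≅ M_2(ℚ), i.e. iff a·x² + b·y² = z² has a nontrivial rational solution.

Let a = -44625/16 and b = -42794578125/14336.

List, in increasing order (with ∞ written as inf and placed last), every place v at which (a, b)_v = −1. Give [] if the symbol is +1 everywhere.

Mod squares: a ≡ -1785, b ≡ -182. Check v ∈ {∞, 2, 3, 5, 7, 13, 17}.
v=7: a=7^1·(≡1), b=7^-1·(≡4) mod 7; (1|7)=+1, (4|7)=+1; (−1)^{1·-1·3}·(+1)^-1·(+1)^1 = -1.
v=2: v_2(a)=-4, v_2(b)=-11; units ≡ 7, 5 (mod 8); ε·ε+αω+βω = 1·0+-4·1+-11·0 ≡ 0  ⇒  (a,b)_2 = +1.
v=5: a=5^3·(≡3), b=5^6·(≡2) mod 5; (3|5)=-1, (2|5)=-1; (−1)^{3·6·2}·(-1)^6·(-1)^3 = -1.
v=13: a=13^0·(≡10), b=13^1·(≡12) mod 13; (10|13)=+1, (12|13)=+1; (−1)^{0·1·6}·(+1)^1·(+1)^0 = +1.
v=∞: -1785 < 0 and -182 < 0  ⇒  (a,b)_∞ = -1.
v=3: a=3^1·(≡2), b=3^6·(≡1) mod 3; (2|3)=-1, (1|3)=+1; (−1)^{1·6·1}·(-1)^6·(+1)^1 = +1.
v=17: a=17^1·(≡7), b=17^2·(≡7) mod 17; (7|17)=-1, (7|17)=-1; (−1)^{1·2·8}·(-1)^2·(-1)^1 = -1.
Ram(-1785, -182) = {5, 7, 17, ∞}; no ℚ_5-point on the conic.

[5, 7, 17, inf]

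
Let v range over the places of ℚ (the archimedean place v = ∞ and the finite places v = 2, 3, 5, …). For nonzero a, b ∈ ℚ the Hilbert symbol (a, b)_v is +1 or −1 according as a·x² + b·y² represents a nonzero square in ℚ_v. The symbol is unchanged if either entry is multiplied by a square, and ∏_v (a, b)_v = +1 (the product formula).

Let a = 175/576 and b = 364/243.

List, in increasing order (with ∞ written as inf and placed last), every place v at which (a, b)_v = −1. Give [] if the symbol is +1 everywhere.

Mod squares: a ≡ 7, b ≡ 273. Check v ∈ {∞, 2, 3, 5, 7, 13}.
v=2: v_2(a)=-6, v_2(b)=2; units ≡ 7, 1 (mod 8); ε·ε+αω+βω = 1·0+-6·0+2·0 ≡ 0  ⇒  (a,b)_2 = +1.
v=∞: 7 > 0 and 273 > 0  ⇒  (a,b)_∞ = +1.
v=7: a=7^1·(≡2), b=7^1·(≡2) mod 7; (2|7)=+1, (2|7)=+1; (−1)^{1·1·3}·(+1)^1·(+1)^1 = -1.
v=13: a=13^0·(≡8), b=13^1·(≡6) mod 13; (8|13)=-1, (6|13)=-1; (−1)^{0·1·6}·(-1)^1·(-1)^0 = -1.
v=5: a=5^2·(≡2), b=5^0·(≡3) mod 5; (2|5)=-1, (3|5)=-1; (−1)^{2·0·2}·(-1)^0·(-1)^2 = +1.
v=3: a=3^-2·(≡1), b=3^-5·(≡1) mod 3; (1|3)=+1, (1|3)=+1; (−1)^{-2·-5·1}·(+1)^-5·(+1)^-2 = +1.
Ram(7, 273) = {7, 13}; no ℚ_7-point on the conic.

[7, 13]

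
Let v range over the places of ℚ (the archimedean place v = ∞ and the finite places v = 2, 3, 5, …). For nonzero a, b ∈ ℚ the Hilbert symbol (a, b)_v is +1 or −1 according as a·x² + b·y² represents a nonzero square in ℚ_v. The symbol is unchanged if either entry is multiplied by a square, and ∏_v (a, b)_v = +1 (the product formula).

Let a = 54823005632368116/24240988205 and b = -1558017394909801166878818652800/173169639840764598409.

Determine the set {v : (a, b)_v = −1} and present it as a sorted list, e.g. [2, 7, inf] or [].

(a, b) ≡ (3145, -442) mod (ℚ^×)²; places V = {2, 3, 5, 7, 11, 13, 17, 19, 23, 29, 31, 37, ∞}.
(a,b)_7: α=-8, u≡2; β=-14, v≡3 (mod 7); (2|7)=+1, (3|7)=-1; sign (−1)^0·+1^-14·-1^-8 = +1.
(a,b)_2: α=2, β=7; u≡1, v≡3 (mod 8); ε(u)ε(v)=0·1, αω(v)=2·1, βω(u)=7·0; sum ≡ 0  ⇒  +1.
(a,b)_19: α=0, u≡15; β=-2, v≡8 (mod 19); (15|19)=-1, (8|19)=-1; sign (−1)^0·-1^-2·-1^0 = +1.
(a,b)_3: α=8, u≡1; β=16, v≡2 (mod 3); (1|3)=+1, (2|3)=-1; sign (−1)^0·+1^16·-1^8 = +1.
(a,b)_11: α=2, u≡6; β=4, v≡9 (mod 11); (6|11)=-1, (9|11)=+1; sign (−1)^0·-1^4·+1^2 = +1.
(a,b)_13: α=4, u≡12; β=7, v≡8 (mod 13); (12|13)=+1, (8|13)=-1; sign (−1)^0·+1^7·-1^4 = +1.
(a,b)_17: α=1, u≡2; β=1, v≡9 (mod 17); (2|17)=+1, (9|17)=+1; sign (−1)^0·+1^1·+1^1 = +1.
(a,b)_29: α=-2, u≡25; β=-4, v≡1 (mod 29); (25|29)=+1, (1|29)=+1; sign (−1)^0·+1^-4·+1^-2 = +1.
(a,b)_5: α=-1, u≡1; β=2, v≡2 (mod 5); (1|5)=+1, (2|5)=-1; sign (−1)^0·+1^2·-1^-1 = -1.
(a,b)_∞: sgn(3145)=+, sgn(-442)=−, so +1.
(a,b)_31: α=2, u≡16; β=0, v≡11 (mod 31); (16|31)=+1, (11|31)=-1; sign (−1)^0·+1^0·-1^2 = +1.
(a,b)_23: α=0, u≡21; β=2, v≡9 (mod 23); (21|23)=-1, (9|23)=+1; sign (−1)^0·-1^2·+1^0 = +1.
(a,b)_37: α=1, u≡36; β=2, v≡13 (mod 37); (36|37)=+1, (13|37)=-1; sign (−1)^0·+1^2·-1^1 = -1.
(3145, -442 / ℚ) ramifies at {5, 37}: a division algebra.

[5, 37]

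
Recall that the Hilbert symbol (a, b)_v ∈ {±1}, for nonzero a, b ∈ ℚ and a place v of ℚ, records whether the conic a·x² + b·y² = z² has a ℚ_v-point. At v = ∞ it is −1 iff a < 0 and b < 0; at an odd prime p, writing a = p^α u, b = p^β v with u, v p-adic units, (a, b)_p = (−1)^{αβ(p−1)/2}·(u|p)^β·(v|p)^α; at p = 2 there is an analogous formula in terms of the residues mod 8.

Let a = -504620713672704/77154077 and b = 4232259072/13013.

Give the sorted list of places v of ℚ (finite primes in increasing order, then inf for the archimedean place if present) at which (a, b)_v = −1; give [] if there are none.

(a, b) ≡ (-75922, 1746206) mod (ℚ^×)²; places V = {2, 3, 7, 11, 13, 17, 23, 29, ∞}.
(a,b)_∞: sgn(-75922)=−, sgn(1746206)=+, so +1.
(a,b)_11: α=-3, u≡8; β=-1, v≡5 (mod 11); (8|11)=-1, (5|11)=+1; sign (−1)^1·-1^-1·+1^-3 = +1.
(a,b)_13: α=-2, u≡5; β=-2, v≡11 (mod 13); (5|13)=-1, (11|13)=-1; sign (−1)^0·-1^-2·-1^-2 = +1.
(a,b)_17: α=1, u≡3; β=1, v≡15 (mod 17); (3|17)=-1, (15|17)=+1; sign (−1)^0·-1^1·+1^1 = -1.
(a,b)_3: α=10, u≡2; β=6, v≡2 (mod 3); (2|3)=-1, (2|3)=-1; sign (−1)^0·-1^6·-1^10 = +1.
(a,b)_23: α=2, u≡4; β=1, v≡15 (mod 23); (4|23)=+1, (15|23)=-1; sign (−1)^0·+1^1·-1^2 = +1.
(a,b)_2: α=15, β=9; u≡7, v≡7 (mod 8); ε(u)ε(v)=1·1, αω(v)=15·0, βω(u)=9·0; sum ≡ 1  ⇒  -1.
(a,b)_29: α=1, u≡17; β=1, v≡12 (mod 29); (17|29)=-1, (12|29)=-1; sign (−1)^0·-1^1·-1^1 = +1.
(a,b)_7: α=-3, u≡1; β=-1, v≡5 (mod 7); (1|7)=+1, (5|7)=-1; sign (−1)^1·+1^-1·-1^-3 = +1.
(-75922, 1746206 / ℚ) ramifies at {2, 17}: a division algebra.

[2, 17]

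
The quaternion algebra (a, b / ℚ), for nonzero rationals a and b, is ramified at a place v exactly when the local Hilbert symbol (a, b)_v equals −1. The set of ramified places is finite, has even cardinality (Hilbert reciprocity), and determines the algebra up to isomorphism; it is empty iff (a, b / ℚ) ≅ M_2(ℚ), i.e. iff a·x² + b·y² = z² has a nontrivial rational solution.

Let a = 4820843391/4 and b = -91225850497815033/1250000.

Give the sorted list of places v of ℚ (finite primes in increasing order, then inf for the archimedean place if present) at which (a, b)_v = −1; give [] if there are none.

Mod squares: a ≡ 340431, b ≡ -243165. Check v ∈ {∞, 2, 3, 5, 7, 11, 13, 17, 29, 43}.
v=3: a=3^1·(≡2), b=3^3·(≡2) mod 3; (2|3)=-1, (2|3)=-1; (−1)^{1·3·1}·(-1)^3·(-1)^1 = -1.
v=11: a=11^0·(≡3), b=11^6·(≡4) mod 11; (3|11)=+1, (4|11)=+1; (−1)^{0·6·5}·(+1)^6·(+1)^0 = +1.
v=29: a=29^1·(≡1), b=29^1·(≡7) mod 29; (1|29)=+1, (7|29)=+1; (−1)^{1·1·14}·(+1)^1·(+1)^1 = +1.
v=43: a=43^1·(≡39), b=43^1·(≡21) mod 43; (39|43)=-1, (21|43)=+1; (−1)^{1·1·21}·(-1)^1·(+1)^1 = +1.
v=2: v_2(a)=-2, v_2(b)=-4; units ≡ 7, 3 (mod 8); ε·ε+αω+βω = 1·1+-2·1+-4·0 ≡ 1  ⇒  (a,b)_2 = -1.
v=7: a=7^3·(≡2), b=7^6·(≡2) mod 7; (2|7)=+1, (2|7)=+1; (−1)^{3·6·3}·(+1)^6·(+1)^3 = +1.
v=17: a=17^2·(≡14), b=17^0·(≡6) mod 17; (14|17)=-1, (6|17)=-1; (−1)^{2·0·8}·(-1)^0·(-1)^2 = +1.
v=13: a=13^1·(≡5), b=13^1·(≡6) mod 13; (5|13)=-1, (6|13)=-1; (−1)^{1·1·6}·(-1)^1·(-1)^1 = +1.
v=5: a=5^0·(≡4), b=5^-7·(≡2) mod 5; (4|5)=+1, (2|5)=-1; (−1)^{0·-7·2}·(+1)^-7·(-1)^0 = +1.
v=∞: 340431 > 0 and -243165 < 0  ⇒  (a,b)_∞ = +1.
|Ram(340431, -243165)| = 2, even; anisotropic at {2, 3}.

[2, 3]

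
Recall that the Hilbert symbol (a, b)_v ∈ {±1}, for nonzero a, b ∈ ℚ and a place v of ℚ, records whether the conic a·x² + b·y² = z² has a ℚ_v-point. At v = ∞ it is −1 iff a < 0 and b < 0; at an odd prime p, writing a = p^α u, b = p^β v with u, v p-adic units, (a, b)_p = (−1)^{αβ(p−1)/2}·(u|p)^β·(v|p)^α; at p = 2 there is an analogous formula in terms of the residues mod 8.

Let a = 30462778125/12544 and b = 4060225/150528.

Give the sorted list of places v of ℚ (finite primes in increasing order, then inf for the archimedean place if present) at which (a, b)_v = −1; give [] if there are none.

(a, b) ≡ (32045, 3) mod (ℚ^×)²; places V = {2, 3, 5, 7, 13, 17, 29, 31, ∞}.
(a,b)_29: α=1, u≡10; β=0, v≡27 (mod 29); (10|29)=-1, (27|29)=-1; sign (−1)^0·-1^0·-1^1 = -1.
(a,b)_∞: sgn(32045)=+, sgn(3)=+, so +1.
(a,b)_7: α=-2, u≡6; β=-2, v≡6 (mod 7); (6|7)=-1, (6|7)=-1; sign (−1)^0·-1^-2·-1^-2 = +1.
(a,b)_3: α=2, u≡2; β=-1, v≡1 (mod 3); (2|3)=-1, (1|3)=+1; sign (−1)^0·-1^-1·+1^2 = -1.
(a,b)_5: α=5, u≡1; β=2, v≡3 (mod 5); (1|5)=+1, (3|5)=-1; sign (−1)^0·+1^2·-1^5 = -1.
(a,b)_2: α=-8, β=-10; u≡5, v≡3 (mod 8); ε(u)ε(v)=0·1, αω(v)=-8·1, βω(u)=-10·1; sum ≡ 0  ⇒  +1.
(a,b)_13: α=3, u≡6; β=2, v≡1 (mod 13); (6|13)=-1, (1|13)=+1; sign (−1)^0·-1^2·+1^3 = +1.
(a,b)_31: α=0, u≡11; β=2, v≡26 (mod 31); (11|31)=-1, (26|31)=-1; sign (−1)^0·-1^2·-1^0 = +1.
(a,b)_17: α=1, u≡2; β=0, v≡3 (mod 17); (2|17)=+1, (3|17)=-1; sign (−1)^0·+1^0·-1^1 = -1.
(32045, 3 / ℚ) ramifies at {3, 5, 17, 29}: a division algebra.

[3, 5, 17, 29]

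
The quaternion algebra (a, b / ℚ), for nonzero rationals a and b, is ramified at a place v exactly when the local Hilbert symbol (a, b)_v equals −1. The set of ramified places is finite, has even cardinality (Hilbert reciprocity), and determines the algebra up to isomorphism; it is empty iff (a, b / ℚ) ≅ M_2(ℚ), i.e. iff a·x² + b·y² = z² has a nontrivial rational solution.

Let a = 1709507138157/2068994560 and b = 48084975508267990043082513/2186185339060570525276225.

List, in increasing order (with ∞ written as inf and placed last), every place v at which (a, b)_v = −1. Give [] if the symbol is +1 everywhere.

(a, b) ≡ (1330, 17) mod (ℚ^×)²; places V = {2, 3, 5, 7, 11, 13, 17, 19, 29, 31, 37, ∞}.
(a,b)_37: α=0, u≡29; β=-2, v≡17 (mod 37); (29|37)=-1, (17|37)=-1; sign (−1)^0·-1^-2·-1^0 = +1.
(a,b)_5: α=-1, u≡1; β=-2, v≡2 (mod 5); (1|5)=+1, (2|5)=-1; sign (−1)^0·+1^-2·-1^-1 = -1.
(a,b)_31: α=-2, u≡20; β=-6, v≡15 (mod 31); (20|31)=+1, (15|31)=-1; sign (−1)^0·+1^-6·-1^-2 = +1.
(a,b)_3: α=6, u≡1; β=22, v≡2 (mod 3); (1|3)=+1, (2|3)=-1; sign (−1)^0·+1^22·-1^6 = +1.
(a,b)_17: α=2, u≡13; β=5, v≡2 (mod 17); (13|17)=+1, (2|17)=+1; sign (−1)^0·+1^5·+1^2 = +1.
(a,b)_13: α=2, u≡10; β=2, v≡3 (mod 13); (10|13)=+1, (3|13)=+1; sign (−1)^0·+1^2·+1^2 = +1.
(a,b)_11: α=0, u≡10; β=-2, v≡6 (mod 11); (10|11)=-1, (6|11)=-1; sign (−1)^0·-1^-2·-1^0 = +1.
(a,b)_29: α=-2, u≡4; β=-6, v≡19 (mod 29); (4|29)=+1, (19|29)=-1; sign (−1)^0·+1^-6·-1^-2 = +1.
(a,b)_7: α=1, u≡4; β=2, v≡3 (mod 7); (4|7)=+1, (3|7)=-1; sign (−1)^0·+1^2·-1^1 = -1.
(a,b)_2: α=-9, β=0; u≡1, v≡1 (mod 8); ε(u)ε(v)=0·0, αω(v)=-9·0, βω(u)=0·0; sum ≡ 0  ⇒  +1.
(a,b)_∞: sgn(1330)=+, sgn(17)=+, so +1.
(a,b)_19: α=3, u≡14; β=4, v≡4 (mod 19); (14|19)=-1, (4|19)=+1; sign (−1)^0·-1^4·+1^3 = +1.
Ram(1330, 17) = {5, 7}; no ℚ_5-point on the conic.

[5, 7]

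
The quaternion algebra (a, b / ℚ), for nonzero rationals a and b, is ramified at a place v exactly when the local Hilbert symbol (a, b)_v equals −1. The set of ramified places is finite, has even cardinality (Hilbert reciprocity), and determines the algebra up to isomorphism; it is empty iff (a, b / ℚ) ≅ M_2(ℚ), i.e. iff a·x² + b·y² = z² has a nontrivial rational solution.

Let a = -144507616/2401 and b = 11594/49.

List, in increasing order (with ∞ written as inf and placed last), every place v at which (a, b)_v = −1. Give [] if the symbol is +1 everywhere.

[2, 17]

(a, b) ≡ (-9031726, 11594) mod (ℚ^×)²; places V = {2, 7, 11, 17, 19, 31, 41, ∞}.
(a,b)_31: α=1, u≡13; β=1, v≡7 (mod 31); (13|31)=-1, (7|31)=+1; sign (−1)^1·-1^1·+1^1 = +1.
(a,b)_19: α=1, u≡16; β=0, v≡9 (mod 19); (16|19)=+1, (9|19)=+1; sign (−1)^0·+1^0·+1^1 = +1.
(a,b)_11: α=1, u≡8; β=1, v≡4 (mod 11); (8|11)=-1, (4|11)=+1; sign (−1)^1·-1^1·+1^1 = +1.
(a,b)_17: α=1, u≡7; β=1, v≡16 (mod 17); (7|17)=-1, (16|17)=+1; sign (−1)^0·-1^1·+1^1 = -1.
(a,b)_7: α=-4, u≡6; β=-2, v≡2 (mod 7); (6|7)=-1, (2|7)=+1; sign (−1)^0·-1^-2·+1^-4 = +1.
(a,b)_∞: sgn(-9031726)=−, sgn(11594)=+, so +1.
(a,b)_41: α=1, u≡12; β=0, v≡4 (mod 41); (12|41)=-1, (4|41)=+1; sign (−1)^0·-1^0·+1^1 = +1.
(a,b)_2: α=5, β=1; u≡1, v≡5 (mod 8); ε(u)ε(v)=0·0, αω(v)=5·1, βω(u)=1·0; sum ≡ 1  ⇒  -1.
(-9031726, 11594 / ℚ) ramifies at {2, 17}: a division algebra.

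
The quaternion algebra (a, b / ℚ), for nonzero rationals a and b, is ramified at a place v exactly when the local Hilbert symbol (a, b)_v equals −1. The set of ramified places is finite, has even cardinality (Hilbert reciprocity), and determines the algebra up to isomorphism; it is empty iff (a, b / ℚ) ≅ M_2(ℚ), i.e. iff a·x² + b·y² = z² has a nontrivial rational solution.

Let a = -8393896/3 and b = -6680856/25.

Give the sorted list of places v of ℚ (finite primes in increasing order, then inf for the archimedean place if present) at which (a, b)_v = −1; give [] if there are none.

Mod squares: a ≡ -2622, b ≡ -34086. Check v ∈ {∞, 2, 3, 5, 7, 13, 19, 23}.
v=∞: -2622 < 0 and -34086 < 0  ⇒  (a,b)_∞ = -1.
v=13: a=13^0·(≡3), b=13^1·(≡9) mod 13; (3|13)=+1, (9|13)=+1; (−1)^{0·1·6}·(+1)^1·(+1)^0 = +1.
v=5: a=5^0·(≡3), b=5^-2·(≡4) mod 5; (3|5)=-1, (4|5)=+1; (−1)^{0·-2·2}·(-1)^-2·(+1)^0 = +1.
v=2: v_2(a)=3, v_2(b)=3; units ≡ 1, 5 (mod 8); ε·ε+αω+βω = 0·0+3·1+3·0 ≡ 1  ⇒  (a,b)_2 = -1.
v=3: a=3^-1·(≡2), b=3^1·(≡2) mod 3; (2|3)=-1, (2|3)=-1; (−1)^{-1·1·1}·(-1)^1·(-1)^-1 = -1.
v=19: a=19^1·(≡14), b=19^1·(≡11) mod 19; (14|19)=-1, (11|19)=+1; (−1)^{1·1·9}·(-1)^1·(+1)^1 = +1.
v=7: a=7^4·(≡6), b=7^2·(≡4) mod 7; (6|7)=-1, (4|7)=+1; (−1)^{4·2·3}·(-1)^2·(+1)^4 = +1.
v=23: a=23^1·(≡4), b=23^1·(≡9) mod 23; (4|23)=+1, (9|23)=+1; (−1)^{1·1·11}·(+1)^1·(+1)^1 = -1.
|Ram(-2622, -34086)| = 4, even; anisotropic at {2, 3, 23, ∞}.

[2, 3, 23, inf]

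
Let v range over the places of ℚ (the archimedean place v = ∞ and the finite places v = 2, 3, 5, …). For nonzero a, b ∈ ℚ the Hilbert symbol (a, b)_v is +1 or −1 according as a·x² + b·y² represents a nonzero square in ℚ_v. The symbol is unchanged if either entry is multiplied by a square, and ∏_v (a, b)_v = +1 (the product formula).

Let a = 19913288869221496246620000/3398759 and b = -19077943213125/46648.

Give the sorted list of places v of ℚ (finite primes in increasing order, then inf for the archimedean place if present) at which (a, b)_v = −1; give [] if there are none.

[3, 7, 17, 19, 23, 41]

Mod squares: a ≡ 185402, b ≡ -16422. Check v ∈ {∞, 2, 3, 5, 7, 13, 17, 19, 23, 41}.
v=41: a=41^5·(≡34), b=41^2·(≡7) mod 41; (34|41)=-1, (7|41)=-1; (−1)^{5·2·20}·(-1)^2·(-1)^5 = -1.
v=23: a=23^2·(≡7), b=23^1·(≡5) mod 23; (7|23)=-1, (5|23)=-1; (−1)^{2·1·11}·(-1)^1·(-1)^2 = -1.
v=19: a=19^5·(≡9), b=19^2·(≡10) mod 19; (9|19)=+1, (10|19)=-1; (−1)^{5·2·9}·(+1)^2·(-1)^5 = -1.
v=5: a=5^4·(≡3), b=5^4·(≡3) mod 5; (3|5)=-1, (3|5)=-1; (−1)^{4·4·2}·(-1)^4·(-1)^4 = +1.
v=2: v_2(a)=5, v_2(b)=-3; units ≡ 5, 5 (mod 8); ε·ε+αω+βω = 0·0+5·1+-3·1 ≡ 0  ⇒  (a,b)_2 = +1.
v=∞: 185402 > 0 and -16422 < 0  ⇒  (a,b)_∞ = +1.
v=17: a=17^-1·(≡9), b=17^-1·(≡14) mod 17; (9|17)=+1, (14|17)=-1; (−1)^{-1·-1·8}·(+1)^-1·(-1)^-1 = -1.
v=13: a=13^-4·(≡4), b=13^0·(≡12) mod 13; (4|13)=+1, (12|13)=+1; (−1)^{-4·0·6}·(+1)^0·(+1)^-4 = +1.
v=7: a=7^-1·(≡6), b=7^-3·(≡5) mod 7; (6|7)=-1, (5|7)=-1; (−1)^{-1·-3·3}·(-1)^-3·(-1)^-1 = -1.
v=3: a=3^8·(≡2), b=3^7·(≡1) mod 3; (2|3)=-1, (1|3)=+1; (−1)^{8·7·1}·(-1)^7·(+1)^8 = -1.
Ram(185402, -16422) = {3, 7, 17, 19, 23, 41}; no ℚ_3-point on the conic.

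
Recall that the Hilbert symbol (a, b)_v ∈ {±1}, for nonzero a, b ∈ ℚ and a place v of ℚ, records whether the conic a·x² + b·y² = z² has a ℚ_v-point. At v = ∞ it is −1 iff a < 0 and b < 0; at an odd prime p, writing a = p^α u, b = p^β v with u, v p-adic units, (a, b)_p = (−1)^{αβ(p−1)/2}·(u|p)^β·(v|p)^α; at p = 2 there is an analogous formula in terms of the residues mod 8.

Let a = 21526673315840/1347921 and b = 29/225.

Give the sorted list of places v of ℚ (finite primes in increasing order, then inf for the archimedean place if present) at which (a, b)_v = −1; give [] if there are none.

[2, 31]

Mod squares: a ≡ 49910, b ≡ 29. Check v ∈ {∞, 2, 3, 5, 7, 11, 23, 29, 31, 43, 59}.
v=2: v_2(a)=11, v_2(b)=0; units ≡ 3, 5 (mod 8); ε·ε+αω+βω = 1·0+11·1+0·1 ≡ 1  ⇒  (a,b)_2 = -1.
v=31: a=31^1·(≡24), b=31^0·(≡23) mod 31; (24|31)=-1, (23|31)=-1; (−1)^{1·0·15}·(-1)^0·(-1)^1 = -1.
v=29: a=29^0·(≡16), b=29^1·(≡4) mod 29; (16|29)=+1, (4|29)=+1; (−1)^{0·1·14}·(+1)^1·(+1)^0 = +1.
v=7: a=7^1·(≡4), b=7^0·(≡1) mod 7; (4|7)=+1, (1|7)=+1; (−1)^{1·0·3}·(+1)^0·(+1)^1 = +1.
v=11: a=11^2·(≡5), b=11^0·(≡8) mod 11; (5|11)=+1, (8|11)=-1; (−1)^{2·0·5}·(+1)^0·(-1)^2 = +1.
v=23: a=23^1·(≡9), b=23^0·(≡8) mod 23; (9|23)=+1, (8|23)=+1; (−1)^{1·0·11}·(+1)^0·(+1)^1 = +1.
v=∞: 49910 > 0 and 29 > 0  ⇒  (a,b)_∞ = +1.
v=59: a=59^2·(≡23), b=59^0·(≡51) mod 59; (23|59)=-1, (51|59)=+1; (−1)^{2·0·29}·(-1)^0·(+1)^2 = +1.
v=3: a=3^-6·(≡2), b=3^-2·(≡2) mod 3; (2|3)=-1, (2|3)=-1; (−1)^{-6·-2·1}·(-1)^-2·(-1)^-6 = +1.
v=5: a=5^1·(≡3), b=5^-2·(≡1) mod 5; (3|5)=-1, (1|5)=+1; (−1)^{1·-2·2}·(-1)^-2·(+1)^1 = +1.
v=43: a=43^-2·(≡28), b=43^0·(≡33) mod 43; (28|43)=-1, (33|43)=-1; (−1)^{-2·0·21}·(-1)^0·(-1)^-2 = +1.
(49910, 29 / ℚ) ramifies at {2, 31}: a division algebra.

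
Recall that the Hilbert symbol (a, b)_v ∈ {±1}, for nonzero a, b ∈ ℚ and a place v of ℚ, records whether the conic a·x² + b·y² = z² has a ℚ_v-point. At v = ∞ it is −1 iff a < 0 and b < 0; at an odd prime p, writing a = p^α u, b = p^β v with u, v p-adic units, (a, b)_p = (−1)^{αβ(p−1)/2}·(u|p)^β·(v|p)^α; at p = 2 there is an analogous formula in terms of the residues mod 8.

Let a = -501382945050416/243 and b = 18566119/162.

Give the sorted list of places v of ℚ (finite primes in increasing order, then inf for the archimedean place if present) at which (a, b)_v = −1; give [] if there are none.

[2, 3, 11, 13]

Mod squares: a ≡ -33, b ≡ 306878. Check v ∈ {∞, 2, 3, 11, 13, 29, 37}.
v=11: a=11^5·(≡6), b=11^3·(≡7) mod 11; (6|11)=-1, (7|11)=-1; (−1)^{5·3·5}·(-1)^3·(-1)^5 = -1.
v=2: v_2(a)=4, v_2(b)=-1; units ≡ 7, 7 (mod 8); ε·ε+αω+βω = 1·1+4·0+-1·0 ≡ 1  ⇒  (a,b)_2 = -1.
v=37: a=37^2·(≡28), b=37^1·(≡18) mod 37; (28|37)=+1, (18|37)=-1; (−1)^{2·1·18}·(+1)^1·(-1)^2 = +1.
v=13: a=13^2·(≡7), b=13^1·(≡8) mod 13; (7|13)=-1, (8|13)=-1; (−1)^{2·1·6}·(-1)^1·(-1)^2 = -1.
v=∞: -33 < 0 and 306878 > 0  ⇒  (a,b)_∞ = +1.
v=29: a=29^2·(≡23), b=29^1·(≡26) mod 29; (23|29)=+1, (26|29)=-1; (−1)^{2·1·14}·(+1)^1·(-1)^2 = +1.
v=3: a=3^-5·(≡1), b=3^-4·(≡2) mod 3; (1|3)=+1, (2|3)=-1; (−1)^{-5·-4·1}·(+1)^-4·(-1)^-5 = -1.
Ram(-33, 306878) = {2, 3, 11, 13}; no ℚ_2-point on the conic.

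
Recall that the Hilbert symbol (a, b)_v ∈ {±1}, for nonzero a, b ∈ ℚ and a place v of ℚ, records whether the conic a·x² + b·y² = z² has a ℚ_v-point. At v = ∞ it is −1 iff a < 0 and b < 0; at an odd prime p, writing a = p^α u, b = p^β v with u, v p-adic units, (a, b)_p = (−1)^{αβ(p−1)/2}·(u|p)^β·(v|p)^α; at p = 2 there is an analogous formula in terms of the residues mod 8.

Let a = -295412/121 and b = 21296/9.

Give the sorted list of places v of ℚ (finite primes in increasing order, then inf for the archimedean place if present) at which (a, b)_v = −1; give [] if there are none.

Mod squares: a ≡ -437, b ≡ 11. Check v ∈ {∞, 2, 3, 11, 13, 19, 23}.
v=∞: -437 < 0 and 11 > 0  ⇒  (a,b)_∞ = +1.
v=23: a=23^1·(≡6), b=23^0·(≡10) mod 23; (6|23)=+1, (10|23)=-1; (−1)^{1·0·11}·(+1)^0·(-1)^1 = -1.
v=19: a=19^1·(≡10), b=19^0·(≡6) mod 19; (10|19)=-1, (6|19)=+1; (−1)^{1·0·9}·(-1)^0·(+1)^1 = +1.
v=13: a=13^2·(≡5), b=13^0·(≡6) mod 13; (5|13)=-1, (6|13)=-1; (−1)^{2·0·6}·(-1)^0·(-1)^2 = +1.
v=2: v_2(a)=2, v_2(b)=4; units ≡ 3, 3 (mod 8); ε·ε+αω+βω = 1·1+2·1+4·1 ≡ 1  ⇒  (a,b)_2 = -1.
v=11: a=11^-2·(≡4), b=11^3·(≡3) mod 11; (4|11)=+1, (3|11)=+1; (−1)^{-2·3·5}·(+1)^3·(+1)^-2 = +1.
v=3: a=3^0·(≡1), b=3^-2·(≡2) mod 3; (1|3)=+1, (2|3)=-1; (−1)^{0·-2·1}·(+1)^-2·(-1)^0 = +1.
|Ram(-437, 11)| = 2, even; anisotropic at {2, 23}.

[2, 23]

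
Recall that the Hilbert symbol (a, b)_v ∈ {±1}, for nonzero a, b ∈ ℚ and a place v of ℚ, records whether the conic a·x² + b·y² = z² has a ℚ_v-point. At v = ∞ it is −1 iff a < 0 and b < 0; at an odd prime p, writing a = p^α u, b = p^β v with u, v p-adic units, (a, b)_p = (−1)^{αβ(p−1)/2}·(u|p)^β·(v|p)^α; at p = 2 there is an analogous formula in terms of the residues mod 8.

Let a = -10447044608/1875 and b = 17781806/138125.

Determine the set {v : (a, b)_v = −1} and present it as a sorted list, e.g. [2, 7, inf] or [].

[7, 17]

(a, b) ≡ (-231, 3094) mod (ℚ^×)²; places V = {2, 3, 5, 7, 11, 13, 17, 23, ∞}.
(a,b)_17: α=0, u≡11; β=-1, v≡7 (mod 17); (11|17)=-1, (7|17)=-1; sign (−1)^0·-1^-1·-1^0 = -1.
(a,b)_5: α=-4, u≡4; β=-4, v≡1 (mod 5); (4|5)=+1, (1|5)=+1; sign (−1)^0·+1^-4·+1^-4 = +1.
(a,b)_∞: sgn(-231)=−, sgn(3094)=+, so +1.
(a,b)_7: α=3, u≡2; β=5, v≡1 (mod 7); (2|7)=+1, (1|7)=+1; sign (−1)^1·+1^5·+1^3 = -1.
(a,b)_2: α=14, β=1; u≡1, v≡3 (mod 8); ε(u)ε(v)=0·1, αω(v)=14·1, βω(u)=1·0; sum ≡ 0  ⇒  +1.
(a,b)_13: α=2, u≡9; β=-1, v≡4 (mod 13); (9|13)=+1, (4|13)=+1; sign (−1)^0·+1^-1·+1^2 = +1.
(a,b)_3: α=-1, u≡1; β=0, v≡1 (mod 3); (1|3)=+1, (1|3)=+1; sign (−1)^0·+1^0·+1^-1 = +1.
(a,b)_23: α=0, u≡10; β=2, v≡8 (mod 23); (10|23)=-1, (8|23)=+1; sign (−1)^0·-1^2·+1^0 = +1.
(a,b)_11: α=1, u≡3; β=0, v≡1 (mod 11); (3|11)=+1, (1|11)=+1; sign (−1)^0·+1^0·+1^1 = +1.
Ram(-231, 3094) = {7, 17}; no ℚ_7-point on the conic.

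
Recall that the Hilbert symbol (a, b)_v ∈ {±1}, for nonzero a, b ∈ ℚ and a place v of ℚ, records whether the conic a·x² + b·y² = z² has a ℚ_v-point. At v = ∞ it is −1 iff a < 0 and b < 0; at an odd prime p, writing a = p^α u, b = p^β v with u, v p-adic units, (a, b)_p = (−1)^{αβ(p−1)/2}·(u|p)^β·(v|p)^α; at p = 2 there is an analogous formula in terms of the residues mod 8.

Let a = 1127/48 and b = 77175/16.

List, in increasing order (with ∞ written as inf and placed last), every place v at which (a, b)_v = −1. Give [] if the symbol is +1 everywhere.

(a, b) ≡ (69, 7) mod (ℚ^×)²; places V = {2, 3, 5, 7, 23, ∞}.
(a,b)_2: α=-4, β=-4; u≡5, v≡7 (mod 8); ε(u)ε(v)=0·1, αω(v)=-4·0, βω(u)=-4·1; sum ≡ 0  ⇒  +1.
(a,b)_3: α=-1, u≡2; β=2, v≡1 (mod 3); (2|3)=-1, (1|3)=+1; sign (−1)^0·-1^2·+1^-1 = +1.
(a,b)_7: α=2, u≡5; β=3, v≡4 (mod 7); (5|7)=-1, (4|7)=+1; sign (−1)^0·-1^3·+1^2 = -1.
(a,b)_23: α=1, u≡13; β=0, v≡15 (mod 23); (13|23)=+1, (15|23)=-1; sign (−1)^0·+1^0·-1^1 = -1.
(a,b)_5: α=0, u≡4; β=2, v≡2 (mod 5); (4|5)=+1, (2|5)=-1; sign (−1)^0·+1^2·-1^0 = +1.
(a,b)_∞: sgn(69)=+, sgn(7)=+, so +1.
Ram(69, 7) = {7, 23}; no ℚ_7-point on the conic.

[7, 23]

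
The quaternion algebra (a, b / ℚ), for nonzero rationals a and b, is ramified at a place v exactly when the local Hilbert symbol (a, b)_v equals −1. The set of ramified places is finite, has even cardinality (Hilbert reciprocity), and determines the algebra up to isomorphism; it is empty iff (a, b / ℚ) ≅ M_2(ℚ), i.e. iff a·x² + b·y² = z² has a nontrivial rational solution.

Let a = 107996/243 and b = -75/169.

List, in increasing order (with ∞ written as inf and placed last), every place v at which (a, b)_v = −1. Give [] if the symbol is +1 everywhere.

Mod squares: a ≡ 1653, b ≡ -3. Check v ∈ {∞, 2, 3, 5, 7, 13, 19, 29}.
v=∞: 1653 > 0 and -3 < 0  ⇒  (a,b)_∞ = +1.
v=13: a=13^0·(≡2), b=13^-2·(≡3) mod 13; (2|13)=-1, (3|13)=+1; (−1)^{0·-2·6}·(-1)^-2·(+1)^0 = +1.
v=3: a=3^-5·(≡2), b=3^1·(≡2) mod 3; (2|3)=-1, (2|3)=-1; (−1)^{-5·1·1}·(-1)^1·(-1)^-5 = -1.
v=29: a=29^1·(≡9), b=29^0·(≡15) mod 29; (9|29)=+1, (15|29)=-1; (−1)^{1·0·14}·(+1)^0·(-1)^1 = -1.
v=19: a=19^1·(≡4), b=19^0·(≡9) mod 19; (4|19)=+1, (9|19)=+1; (−1)^{1·0·9}·(+1)^0·(+1)^1 = +1.
v=5: a=5^0·(≡2), b=5^2·(≡3) mod 5; (2|5)=-1, (3|5)=-1; (−1)^{0·2·2}·(-1)^2·(-1)^0 = +1.
v=2: v_2(a)=2, v_2(b)=0; units ≡ 5, 5 (mod 8); ε·ε+αω+βω = 0·0+2·1+0·1 ≡ 0  ⇒  (a,b)_2 = +1.
v=7: a=7^2·(≡4), b=7^0·(≡2) mod 7; (4|7)=+1, (2|7)=+1; (−1)^{2·0·3}·(+1)^0·(+1)^2 = +1.
Ram(1653, -3) = {3, 29}; no ℚ_3-point on the conic.

[3, 29]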